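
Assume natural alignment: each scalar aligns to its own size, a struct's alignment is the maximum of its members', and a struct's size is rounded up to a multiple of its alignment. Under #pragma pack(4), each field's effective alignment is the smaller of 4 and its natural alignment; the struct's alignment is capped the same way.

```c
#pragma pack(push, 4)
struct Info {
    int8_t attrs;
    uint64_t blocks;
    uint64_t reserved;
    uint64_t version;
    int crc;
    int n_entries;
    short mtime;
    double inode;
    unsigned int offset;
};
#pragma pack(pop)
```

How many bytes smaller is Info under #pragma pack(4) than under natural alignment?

12

natural layout:
  @0: attrs [1B, align 1] → 1
  +7 pad (align 8)
  @8: blocks [8B, align 8] → 16
  @16: reserved [8B, align 8] → 24
  @24: version [8B, align 8] → 32
  @32: crc [4B, align 4] → 36
  @36: n_entries [4B, align 4] → 40
  @40: mtime [2B, align 2] → 42
  +6 pad (align 8)
  @48: inode [8B, align 8] → 56
  @56: offset [4B, align 4] → 60
  +4 tail pad (align 8)
  size 64, align 8
packed(4) layout:
  @0: attrs [1B, align 1] → 1
  +3 pad (align 4)
  @4: blocks [8B, align 4] → 12
  @12: reserved [8B, align 4] → 20
  @20: version [8B, align 4] → 28
  @28: crc [4B, align 4] → 32
  @32: n_entries [4B, align 4] → 36
  @36: mtime [2B, align 2] → 38
  +2 pad (align 4)
  @40: inode [8B, align 4] → 48
  @48: offset [4B, align 4] → 52
  size 52, align 4
64 − 52 = 12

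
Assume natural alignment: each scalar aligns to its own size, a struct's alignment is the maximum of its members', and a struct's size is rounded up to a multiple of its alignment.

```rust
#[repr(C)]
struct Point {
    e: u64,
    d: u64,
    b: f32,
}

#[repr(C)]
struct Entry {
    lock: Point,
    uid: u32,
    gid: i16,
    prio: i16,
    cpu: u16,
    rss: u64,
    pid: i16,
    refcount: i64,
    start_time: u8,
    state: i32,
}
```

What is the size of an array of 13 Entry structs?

Point: 0..8  e  (8B, 8-aligned); 8..16  d  (8B, 8-aligned); 16..20  b  (4B, 4-aligned); 20..24  -- tail padding (4B); sizeof = 24, alignof = 8
0..24  lock  (24B, 8-aligned)
24..28  uid  (4B, 4-aligned)
28..30  gid  (2B, 2-aligned)
30..32  prio  (2B, 2-aligned)
32..34  cpu  (2B, 2-aligned)
34..40  -- padding (6B)
40..48  rss  (8B, 8-aligned)
48..50  pid  (2B, 2-aligned)
50..56  -- padding (6B)
56..64  refcount  (8B, 8-aligned)
64..65  start_time  (1B, 1-aligned)
65..68  -- padding (3B)
68..72  state  (4B, 4-aligned)
sizeof = 72, alignof = 8
array of 13: 13 × 72 = 936

936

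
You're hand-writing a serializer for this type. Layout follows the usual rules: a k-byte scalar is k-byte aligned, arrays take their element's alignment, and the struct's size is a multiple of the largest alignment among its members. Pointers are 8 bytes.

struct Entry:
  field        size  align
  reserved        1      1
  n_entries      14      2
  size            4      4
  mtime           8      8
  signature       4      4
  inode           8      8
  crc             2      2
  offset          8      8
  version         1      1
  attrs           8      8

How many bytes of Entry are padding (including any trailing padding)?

22

reserved at 0 (size 1, align 1) → ends 1
pad 1 to align 2 for n_entries
n_entries at 2 (size 14, align 2) → ends 16
size at 16 (size 4, align 4) → ends 20
pad 4 to align 8 for mtime
mtime at 24 (size 8, align 8) → ends 32
signature at 32 (size 4, align 4) → ends 36
pad 4 to align 8 for inode
inode at 40 (size 8, align 8) → ends 48
crc at 48 (size 2, align 2) → ends 50
pad 6 to align 8 for offset
offset at 56 (size 8, align 8) → ends 64
version at 64 (size 1, align 1) → ends 65
pad 7 to align 8 for attrs
attrs at 72 (size 8, align 8) → ends 80
total 80 bytes, alignment 8
data bytes 58, size 80 → padding 22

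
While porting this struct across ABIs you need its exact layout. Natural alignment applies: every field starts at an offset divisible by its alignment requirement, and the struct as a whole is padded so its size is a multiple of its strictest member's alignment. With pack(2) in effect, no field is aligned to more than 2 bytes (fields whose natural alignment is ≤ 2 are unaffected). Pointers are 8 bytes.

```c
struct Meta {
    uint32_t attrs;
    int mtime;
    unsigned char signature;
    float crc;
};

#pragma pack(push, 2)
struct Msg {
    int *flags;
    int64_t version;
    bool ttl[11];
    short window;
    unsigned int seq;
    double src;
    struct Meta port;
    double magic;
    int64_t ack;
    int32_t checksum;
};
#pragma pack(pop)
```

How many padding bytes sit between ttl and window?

1

Meta: attrs at 0 (size 4, align 4) → ends 4; mtime at 4 (size 4, align 4) → ends 8; signature at 8 (size 1, align 1) → ends 9; pad 3 to align 4 for crc; crc at 12 (size 4, align 4) → ends 16; total 16 bytes, alignment 4
flags at 0 (size 8, align 2) → ends 8
version at 8 (size 8, align 2) → ends 16
ttl at 16 (size 11, align 1) → ends 27
pad 1 to align 2 for window
window at 28 (size 2, align 2) → ends 30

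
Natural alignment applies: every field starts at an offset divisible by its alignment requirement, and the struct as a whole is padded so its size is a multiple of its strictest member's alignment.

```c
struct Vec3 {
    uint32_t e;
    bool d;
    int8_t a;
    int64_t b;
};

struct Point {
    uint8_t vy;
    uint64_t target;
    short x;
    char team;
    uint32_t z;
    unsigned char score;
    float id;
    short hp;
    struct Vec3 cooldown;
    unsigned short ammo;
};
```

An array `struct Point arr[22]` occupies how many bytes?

1408

Vec3: e at 0 (size 4, align 4) → ends 4; d at 4 (size 1, align 1) → ends 5; a at 5 (size 1, align 1) → ends 6; pad 2 to align 8 for b; b at 8 (size 8, align 8) → ends 16; total 16 bytes, alignment 8
vy at 0 (size 1, align 1) → ends 1
pad 7 to align 8 for target
target at 8 (size 8, align 8) → ends 16
x at 16 (size 2, align 2) → ends 18
team at 18 (size 1, align 1) → ends 19
pad 1 to align 4 for z
z at 20 (size 4, align 4) → ends 24
score at 24 (size 1, align 1) → ends 25
pad 3 to align 4 for id
id at 28 (size 4, align 4) → ends 32
hp at 32 (size 2, align 2) → ends 34
pad 6 to align 8 for cooldown
cooldown at 40 (size 16, align 8) → ends 56
ammo at 56 (size 2, align 2) → ends 58
tail pad 6 to reach multiple of 8
total 64 bytes, alignment 8
array of 22: 22 × 64 = 1408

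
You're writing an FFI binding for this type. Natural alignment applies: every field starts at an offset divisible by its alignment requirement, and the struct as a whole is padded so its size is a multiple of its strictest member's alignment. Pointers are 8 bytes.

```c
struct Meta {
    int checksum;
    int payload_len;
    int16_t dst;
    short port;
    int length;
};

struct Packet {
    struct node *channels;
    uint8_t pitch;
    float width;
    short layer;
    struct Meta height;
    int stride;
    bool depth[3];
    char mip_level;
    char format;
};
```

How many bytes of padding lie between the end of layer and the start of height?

Meta: @0: checksum [4B, align 4] → 4; @4: payload_len [4B, align 4] → 8; @8: dst [2B, align 2] → 10; @10: port [2B, align 2] → 12; @12: length [4B, align 4] → 16; size 16, align 4
@0: channels [8B, align 8] → 8
@8: pitch [1B, align 1] → 9
+3 pad (align 4)
@12: width [4B, align 4] → 16
@16: layer [2B, align 2] → 18
+2 pad (align 4)
@20: height [16B, align 4] → 36

2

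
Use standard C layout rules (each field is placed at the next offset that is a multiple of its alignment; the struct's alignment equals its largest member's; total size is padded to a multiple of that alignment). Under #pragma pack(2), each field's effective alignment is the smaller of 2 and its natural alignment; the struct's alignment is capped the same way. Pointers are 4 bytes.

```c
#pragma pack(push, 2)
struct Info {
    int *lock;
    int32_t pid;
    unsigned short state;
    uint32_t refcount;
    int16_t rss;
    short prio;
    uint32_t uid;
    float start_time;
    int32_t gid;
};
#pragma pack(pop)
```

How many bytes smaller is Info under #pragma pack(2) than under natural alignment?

natural layout:
  lock at 0 (size 4, align 4) → ends 4
  pid at 4 (size 4, align 4) → ends 8
  state at 8 (size 2, align 2) → ends 10
  pad 2 to align 4 for refcount
  refcount at 12 (size 4, align 4) → ends 16
  rss at 16 (size 2, align 2) → ends 18
  prio at 18 (size 2, align 2) → ends 20
  uid at 20 (size 4, align 4) → ends 24
  start_time at 24 (size 4, align 4) → ends 28
  gid at 28 (size 4, align 4) → ends 32
  total 32 bytes, alignment 4
packed(2) layout:
  lock at 0 (size 4, align 2) → ends 4
  pid at 4 (size 4, align 2) → ends 8
  state at 8 (size 2, align 2) → ends 10
  refcount at 10 (size 4, align 2) → ends 14
  rss at 14 (size 2, align 2) → ends 16
  prio at 16 (size 2, align 2) → ends 18
  uid at 18 (size 4, align 2) → ends 22
  start_time at 22 (size 4, align 2) → ends 26
  gid at 26 (size 4, align 2) → ends 30
  total 30 bytes, alignment 2
32 − 30 = 2

2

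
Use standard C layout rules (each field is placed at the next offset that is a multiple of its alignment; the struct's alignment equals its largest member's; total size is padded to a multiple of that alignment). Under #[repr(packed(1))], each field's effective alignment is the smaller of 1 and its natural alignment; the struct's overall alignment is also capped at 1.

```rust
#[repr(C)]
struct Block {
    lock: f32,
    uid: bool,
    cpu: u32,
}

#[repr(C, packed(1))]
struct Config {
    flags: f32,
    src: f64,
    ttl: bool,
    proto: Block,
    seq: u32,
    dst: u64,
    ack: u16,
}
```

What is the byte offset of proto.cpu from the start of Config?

21

Block: 0..4  lock  (4B, 4-aligned); 4..5  uid  (1B, 1-aligned); 5..8  -- padding (3B); 8..12  cpu  (4B, 4-aligned); sizeof = 12, alignof = 4
0..4  flags  (4B, 1-aligned)
4..12  src  (8B, 1-aligned)
12..13  ttl  (1B, 1-aligned)
13..25  proto  (12B, 1-aligned)
within Block: cpu at 8
13 + 8 = 21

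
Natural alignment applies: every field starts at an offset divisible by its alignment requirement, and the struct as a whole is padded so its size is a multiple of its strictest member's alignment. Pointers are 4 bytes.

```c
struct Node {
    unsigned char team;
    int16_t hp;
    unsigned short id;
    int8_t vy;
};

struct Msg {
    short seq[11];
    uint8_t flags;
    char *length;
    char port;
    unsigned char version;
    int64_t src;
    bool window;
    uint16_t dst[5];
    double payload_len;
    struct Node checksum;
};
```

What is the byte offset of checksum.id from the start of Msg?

68

Node: @0: team [1B, align 1] → 1; +1 pad (align 2); @2: hp [2B, align 2] → 4; @4: id [2B, align 2] → 6; @6: vy [1B, align 1] → 7; +1 tail pad (align 2); size 8, align 2
@0: seq [22B, align 2] → 22
@22: flags [1B, align 1] → 23
+1 pad (align 4)
@24: length [4B, align 4] → 28
@28: port [1B, align 1] → 29
@29: version [1B, align 1] → 30
+2 pad (align 8)
@32: src [8B, align 8] → 40
@40: window [1B, align 1] → 41
+1 pad (align 2)
@42: dst [10B, align 2] → 52
+4 pad (align 8)
@56: payload_len [8B, align 8] → 64
@64: checksum [8B, align 2] → 72
within Node: id at 4
64 + 4 = 68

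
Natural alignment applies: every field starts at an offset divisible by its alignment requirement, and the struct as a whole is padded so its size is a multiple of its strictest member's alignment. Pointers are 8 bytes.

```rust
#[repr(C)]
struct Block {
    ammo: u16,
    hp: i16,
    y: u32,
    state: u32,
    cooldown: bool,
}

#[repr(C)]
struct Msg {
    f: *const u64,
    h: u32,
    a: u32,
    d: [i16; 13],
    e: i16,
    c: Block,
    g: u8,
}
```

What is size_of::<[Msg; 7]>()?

448

Block: @0: ammo [2B, align 2] → 2; @2: hp [2B, align 2] → 4; @4: y [4B, align 4] → 8; @8: state [4B, align 4] → 12; @12: cooldown [1B, align 1] → 13; +3 tail pad (align 4); size 16, align 4
@0: f [8B, align 8] → 8
@8: h [4B, align 4] → 12
@12: a [4B, align 4] → 16
@16: d [26B, align 2] → 42
@42: e [2B, align 2] → 44
@44: c [16B, align 4] → 60
@60: g [1B, align 1] → 61
+3 tail pad (align 8)
size 64, align 8
array of 7: 7 × 64 = 448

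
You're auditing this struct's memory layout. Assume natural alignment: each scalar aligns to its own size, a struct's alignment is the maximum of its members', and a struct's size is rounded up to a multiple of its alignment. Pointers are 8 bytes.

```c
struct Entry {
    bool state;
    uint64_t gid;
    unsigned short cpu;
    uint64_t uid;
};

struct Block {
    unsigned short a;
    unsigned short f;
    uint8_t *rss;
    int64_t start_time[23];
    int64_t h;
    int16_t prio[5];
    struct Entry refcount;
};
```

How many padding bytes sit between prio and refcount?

Entry: @0: state [1B, align 1] → 1; +7 pad (align 8); @8: gid [8B, align 8] → 16; @16: cpu [2B, align 2] → 18; +6 pad (align 8); @24: uid [8B, align 8] → 32; size 32, align 8
@0: a [2B, align 2] → 2
@2: f [2B, align 2] → 4
+4 pad (align 8)
@8: rss [8B, align 8] → 16
@16: start_time [184B, align 8] → 200
@200: h [8B, align 8] → 208
@208: prio [10B, align 2] → 218
+6 pad (align 8)
@224: refcount [32B, align 8] → 256

6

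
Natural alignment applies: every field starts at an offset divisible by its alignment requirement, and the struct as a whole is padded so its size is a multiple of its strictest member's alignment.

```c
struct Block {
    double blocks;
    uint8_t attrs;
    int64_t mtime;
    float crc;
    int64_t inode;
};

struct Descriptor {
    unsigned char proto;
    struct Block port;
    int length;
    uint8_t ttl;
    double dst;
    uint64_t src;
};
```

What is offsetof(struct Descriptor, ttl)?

Block: 0..8  blocks  (8B, 8-aligned); 8..9  attrs  (1B, 1-aligned); 9..16  -- padding (7B); 16..24  mtime  (8B, 8-aligned); 24..28  crc  (4B, 4-aligned); 28..32  -- padding (4B); 32..40  inode  (8B, 8-aligned); sizeof = 40, alignof = 8
0..1  proto  (1B, 1-aligned)
1..8  -- padding (7B)
8..48  port  (40B, 8-aligned)
48..52  length  (4B, 4-aligned)
52..53  ttl  (1B, 1-aligned)

52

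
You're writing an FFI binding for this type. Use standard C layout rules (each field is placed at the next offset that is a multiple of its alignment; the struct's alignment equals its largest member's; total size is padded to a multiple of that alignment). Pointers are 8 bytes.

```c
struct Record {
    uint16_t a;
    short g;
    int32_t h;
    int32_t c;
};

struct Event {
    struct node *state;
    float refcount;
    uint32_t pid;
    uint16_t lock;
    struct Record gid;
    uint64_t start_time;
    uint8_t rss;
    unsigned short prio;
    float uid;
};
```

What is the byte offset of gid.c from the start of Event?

Record: @0: a [2B, align 2] → 2; @2: g [2B, align 2] → 4; @4: h [4B, align 4] → 8; @8: c [4B, align 4] → 12; size 12, align 4
@0: state [8B, align 8] → 8
@8: refcount [4B, align 4] → 12
@12: pid [4B, align 4] → 16
@16: lock [2B, align 2] → 18
+2 pad (align 4)
@20: gid [12B, align 4] → 32
within Record: c at 8
20 + 8 = 28

28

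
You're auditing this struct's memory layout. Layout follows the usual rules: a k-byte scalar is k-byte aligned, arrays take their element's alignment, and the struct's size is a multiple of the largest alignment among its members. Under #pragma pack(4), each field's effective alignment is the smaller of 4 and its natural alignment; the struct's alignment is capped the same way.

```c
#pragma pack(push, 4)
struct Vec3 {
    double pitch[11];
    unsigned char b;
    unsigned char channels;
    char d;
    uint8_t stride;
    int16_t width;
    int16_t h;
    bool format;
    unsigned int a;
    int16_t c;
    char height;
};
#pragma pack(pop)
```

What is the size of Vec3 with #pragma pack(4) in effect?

108

@0: pitch [88B, align 4] → 88
@88: b [1B, align 1] → 89
@89: channels [1B, align 1] → 90
@90: d [1B, align 1] → 91
@91: stride [1B, align 1] → 92
@92: width [2B, align 2] → 94
@94: h [2B, align 2] → 96
@96: format [1B, align 1] → 97
+3 pad (align 4)
@100: a [4B, align 4] → 104
@104: c [2B, align 2] → 106
@106: height [1B, align 1] → 107
+1 tail pad (align 4)
size 108, align 4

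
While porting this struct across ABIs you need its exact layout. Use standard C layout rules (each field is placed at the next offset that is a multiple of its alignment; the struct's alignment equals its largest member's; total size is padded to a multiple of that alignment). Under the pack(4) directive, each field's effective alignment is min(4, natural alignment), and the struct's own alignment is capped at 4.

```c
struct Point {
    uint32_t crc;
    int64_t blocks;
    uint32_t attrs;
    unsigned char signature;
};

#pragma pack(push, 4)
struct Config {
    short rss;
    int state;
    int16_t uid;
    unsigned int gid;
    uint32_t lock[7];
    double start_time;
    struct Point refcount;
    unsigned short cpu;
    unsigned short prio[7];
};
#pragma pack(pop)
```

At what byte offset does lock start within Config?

16

Point: crc at 0 (size 4, align 4) → ends 4; pad 4 to align 8 for blocks; blocks at 8 (size 8, align 8) → ends 16; attrs at 16 (size 4, align 4) → ends 20; signature at 20 (size 1, align 1) → ends 21; tail pad 3 to reach multiple of 8; total 24 bytes, alignment 8
rss at 0 (size 2, align 2) → ends 2
pad 2 to align 4 for state
state at 4 (size 4, align 4) → ends 8
uid at 8 (size 2, align 2) → ends 10
pad 2 to align 4 for gid
gid at 12 (size 4, align 4) → ends 16
lock at 16 (size 28, align 4) → ends 44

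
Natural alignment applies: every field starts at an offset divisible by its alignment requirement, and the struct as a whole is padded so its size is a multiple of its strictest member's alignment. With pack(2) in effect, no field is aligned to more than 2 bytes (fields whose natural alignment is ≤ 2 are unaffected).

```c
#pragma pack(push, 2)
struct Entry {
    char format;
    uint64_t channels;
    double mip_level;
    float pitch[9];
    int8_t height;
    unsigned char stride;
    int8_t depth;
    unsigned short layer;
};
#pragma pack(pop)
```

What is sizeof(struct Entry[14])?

@0: format [1B, align 1] → 1
+1 pad (align 2)
@2: channels [8B, align 2] → 10
@10: mip_level [8B, align 2] → 18
@18: pitch [36B, align 2] → 54
@54: height [1B, align 1] → 55
@55: stride [1B, align 1] → 56
@56: depth [1B, align 1] → 57
+1 pad (align 2)
@58: layer [2B, align 2] → 60
size 60, align 2
array of 14: 14 × 60 = 840

840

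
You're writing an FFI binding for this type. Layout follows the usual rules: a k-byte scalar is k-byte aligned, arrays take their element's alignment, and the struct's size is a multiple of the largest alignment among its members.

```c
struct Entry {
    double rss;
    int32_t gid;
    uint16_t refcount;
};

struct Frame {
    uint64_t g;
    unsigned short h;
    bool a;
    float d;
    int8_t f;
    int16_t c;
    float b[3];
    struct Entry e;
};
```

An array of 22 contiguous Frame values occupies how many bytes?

Entry: @0: rss [8B, align 8] → 8; @8: gid [4B, align 4] → 12; @12: refcount [2B, align 2] → 14; +2 tail pad (align 8); size 16, align 8
@0: g [8B, align 8] → 8
@8: h [2B, align 2] → 10
@10: a [1B, align 1] → 11
+1 pad (align 4)
@12: d [4B, align 4] → 16
@16: f [1B, align 1] → 17
+1 pad (align 2)
@18: c [2B, align 2] → 20
@20: b [12B, align 4] → 32
@32: e [16B, align 8] → 48
size 48, align 8
array of 22: 22 × 48 = 1056

1056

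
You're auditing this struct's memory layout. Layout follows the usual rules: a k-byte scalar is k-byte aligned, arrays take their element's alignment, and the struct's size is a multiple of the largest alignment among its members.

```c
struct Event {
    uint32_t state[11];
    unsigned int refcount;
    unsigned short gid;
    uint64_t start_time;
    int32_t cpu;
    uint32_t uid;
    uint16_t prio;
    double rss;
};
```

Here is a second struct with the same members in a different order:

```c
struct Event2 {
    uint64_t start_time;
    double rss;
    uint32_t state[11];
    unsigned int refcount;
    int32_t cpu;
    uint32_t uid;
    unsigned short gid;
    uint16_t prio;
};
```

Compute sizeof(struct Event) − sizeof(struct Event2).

state at 0 (size 44, align 4) → ends 44
refcount at 44 (size 4, align 4) → ends 48
gid at 48 (size 2, align 2) → ends 50
pad 6 to align 8 for start_time
start_time at 56 (size 8, align 8) → ends 64
cpu at 64 (size 4, align 4) → ends 68
uid at 68 (size 4, align 4) → ends 72
prio at 72 (size 2, align 2) → ends 74
pad 6 to align 8 for rss
rss at 80 (size 8, align 8) → ends 88
total 88 bytes, alignment 8
— Event2 —
start_time at 0 (size 8, align 8) → ends 8
rss at 8 (size 8, align 8) → ends 16
state at 16 (size 44, align 4) → ends 60
refcount at 60 (size 4, align 4) → ends 64
cpu at 64 (size 4, align 4) → ends 68
uid at 68 (size 4, align 4) → ends 72
gid at 72 (size 2, align 2) → ends 74
prio at 74 (size 2, align 2) → ends 76
tail pad 4 to reach multiple of 8
total 80 bytes, alignment 8
88 − 80 = 8

8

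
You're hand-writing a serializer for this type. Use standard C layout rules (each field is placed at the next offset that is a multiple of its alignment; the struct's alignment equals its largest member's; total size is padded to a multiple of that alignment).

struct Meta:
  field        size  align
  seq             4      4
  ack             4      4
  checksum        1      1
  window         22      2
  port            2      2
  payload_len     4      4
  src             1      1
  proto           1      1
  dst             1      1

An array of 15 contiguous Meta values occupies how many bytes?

660

@0: seq [4B, align 4] → 4
@4: ack [4B, align 4] → 8
@8: checksum [1B, align 1] → 9
+1 pad (align 2)
@10: window [22B, align 2] → 32
@32: port [2B, align 2] → 34
+2 pad (align 4)
@36: payload_len [4B, align 4] → 40
@40: src [1B, align 1] → 41
@41: proto [1B, align 1] → 42
@42: dst [1B, align 1] → 43
+1 tail pad (align 4)
size 44, align 4
array of 15: 15 × 44 = 660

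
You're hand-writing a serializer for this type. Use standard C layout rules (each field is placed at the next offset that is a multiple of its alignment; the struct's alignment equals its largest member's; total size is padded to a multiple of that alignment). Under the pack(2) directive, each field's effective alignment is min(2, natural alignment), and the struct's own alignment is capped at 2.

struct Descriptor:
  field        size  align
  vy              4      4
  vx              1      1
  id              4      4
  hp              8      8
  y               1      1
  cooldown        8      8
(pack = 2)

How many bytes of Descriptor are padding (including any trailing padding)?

@0: vy [4B, align 2] → 4
@4: vx [1B, align 1] → 5
+1 pad (align 2)
@6: id [4B, align 2] → 10
@10: hp [8B, align 2] → 18
@18: y [1B, align 1] → 19
+1 pad (align 2)
@20: cooldown [8B, align 2] → 28
size 28, align 2
data bytes 26, size 28 → padding 2

2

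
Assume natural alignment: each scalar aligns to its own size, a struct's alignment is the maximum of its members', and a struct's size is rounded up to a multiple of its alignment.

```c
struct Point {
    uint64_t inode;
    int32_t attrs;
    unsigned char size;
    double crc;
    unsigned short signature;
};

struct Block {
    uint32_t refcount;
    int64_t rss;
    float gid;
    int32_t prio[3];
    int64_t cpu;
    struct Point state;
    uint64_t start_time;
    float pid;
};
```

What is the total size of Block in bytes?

Point: 0..8  inode  (8B, 8-aligned); 8..12  attrs  (4B, 4-aligned); 12..13  size  (1B, 1-aligned); 13..16  -- padding (3B); 16..24  crc  (8B, 8-aligned); 24..26  signature  (2B, 2-aligned); 26..32  -- tail padding (6B); sizeof = 32, alignof = 8
0..4  refcount  (4B, 4-aligned)
4..8  -- padding (4B)
8..16  rss  (8B, 8-aligned)
16..20  gid  (4B, 4-aligned)
20..32  prio  (12B, 4-aligned)
32..40  cpu  (8B, 8-aligned)
40..72  state  (32B, 8-aligned)
72..80  start_time  (8B, 8-aligned)
80..84  pid  (4B, 4-aligned)
84..88  -- tail padding (4B)
sizeof = 88, alignof = 8

88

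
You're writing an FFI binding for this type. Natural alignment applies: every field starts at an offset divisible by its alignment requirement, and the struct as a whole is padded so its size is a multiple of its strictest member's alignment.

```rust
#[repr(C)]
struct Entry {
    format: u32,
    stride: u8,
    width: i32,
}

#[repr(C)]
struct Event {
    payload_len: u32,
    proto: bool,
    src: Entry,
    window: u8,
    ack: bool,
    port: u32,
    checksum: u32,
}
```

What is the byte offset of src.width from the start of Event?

16

Entry: format at 0 (size 4, align 4) → ends 4; stride at 4 (size 1, align 1) → ends 5; pad 3 to align 4 for width; width at 8 (size 4, align 4) → ends 12; total 12 bytes, alignment 4
payload_len at 0 (size 4, align 4) → ends 4
proto at 4 (size 1, align 1) → ends 5
pad 3 to align 4 for src
src at 8 (size 12, align 4) → ends 20
within Entry: width at 8
8 + 8 = 16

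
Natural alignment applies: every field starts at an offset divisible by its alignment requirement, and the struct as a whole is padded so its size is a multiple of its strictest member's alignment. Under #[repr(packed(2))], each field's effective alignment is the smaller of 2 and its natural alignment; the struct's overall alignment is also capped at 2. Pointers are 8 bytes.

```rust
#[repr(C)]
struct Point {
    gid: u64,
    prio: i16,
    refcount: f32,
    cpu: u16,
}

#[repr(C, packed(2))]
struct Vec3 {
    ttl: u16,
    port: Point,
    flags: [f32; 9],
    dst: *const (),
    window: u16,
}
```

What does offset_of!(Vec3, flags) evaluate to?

26

Point: @0: gid [8B, align 8] → 8; @8: prio [2B, align 2] → 10; +2 pad (align 4); @12: refcount [4B, align 4] → 16; @16: cpu [2B, align 2] → 18; +6 tail pad (align 8); size 24, align 8
@0: ttl [2B, align 2] → 2
@2: port [24B, align 2] → 26
@26: flags [36B, align 2] → 62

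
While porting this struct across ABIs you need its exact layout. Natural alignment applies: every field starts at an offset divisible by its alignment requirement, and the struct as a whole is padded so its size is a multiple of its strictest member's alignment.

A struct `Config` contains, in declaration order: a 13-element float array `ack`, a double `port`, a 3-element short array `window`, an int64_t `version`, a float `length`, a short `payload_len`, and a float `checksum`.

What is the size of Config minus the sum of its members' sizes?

ack at 0 (size 52, align 4) → ends 52
pad 4 to align 8 for port
port at 56 (size 8, align 8) → ends 64
window at 64 (size 6, align 2) → ends 70
pad 2 to align 8 for version
version at 72 (size 8, align 8) → ends 80
length at 80 (size 4, align 4) → ends 84
payload_len at 84 (size 2, align 2) → ends 86
pad 2 to align 4 for checksum
checksum at 88 (size 4, align 4) → ends 92
tail pad 4 to reach multiple of 8
total 96 bytes, alignment 8
data bytes 84, size 96 → padding 12

12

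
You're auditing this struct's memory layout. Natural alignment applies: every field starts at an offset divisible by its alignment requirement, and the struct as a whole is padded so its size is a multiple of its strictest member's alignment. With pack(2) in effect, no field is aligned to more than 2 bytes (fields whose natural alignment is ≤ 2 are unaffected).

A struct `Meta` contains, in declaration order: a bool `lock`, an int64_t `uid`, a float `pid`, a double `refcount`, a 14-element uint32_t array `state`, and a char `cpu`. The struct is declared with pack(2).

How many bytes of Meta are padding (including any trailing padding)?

lock at 0 (size 1, align 1) → ends 1
pad 1 to align 2 for uid
uid at 2 (size 8, align 2) → ends 10
pid at 10 (size 4, align 2) → ends 14
refcount at 14 (size 8, align 2) → ends 22
state at 22 (size 56, align 2) → ends 78
cpu at 78 (size 1, align 1) → ends 79
tail pad 1 to reach multiple of 2
total 80 bytes, alignment 2
data bytes 78, size 80 → padding 2

2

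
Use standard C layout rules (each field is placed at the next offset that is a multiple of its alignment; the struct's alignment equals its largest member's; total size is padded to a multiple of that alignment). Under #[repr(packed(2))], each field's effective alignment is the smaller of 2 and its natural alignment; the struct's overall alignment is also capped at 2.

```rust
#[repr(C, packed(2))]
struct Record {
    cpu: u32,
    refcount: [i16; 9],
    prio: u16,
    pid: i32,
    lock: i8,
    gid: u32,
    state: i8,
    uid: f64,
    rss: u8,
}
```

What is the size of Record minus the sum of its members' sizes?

@0: cpu [4B, align 2] → 4
@4: refcount [18B, align 2] → 22
@22: prio [2B, align 2] → 24
@24: pid [4B, align 2] → 28
@28: lock [1B, align 1] → 29
+1 pad (align 2)
@30: gid [4B, align 2] → 34
@34: state [1B, align 1] → 35
+1 pad (align 2)
@36: uid [8B, align 2] → 44
@44: rss [1B, align 1] → 45
+1 tail pad (align 2)
size 46, align 2
data bytes 43, size 46 → padding 3

3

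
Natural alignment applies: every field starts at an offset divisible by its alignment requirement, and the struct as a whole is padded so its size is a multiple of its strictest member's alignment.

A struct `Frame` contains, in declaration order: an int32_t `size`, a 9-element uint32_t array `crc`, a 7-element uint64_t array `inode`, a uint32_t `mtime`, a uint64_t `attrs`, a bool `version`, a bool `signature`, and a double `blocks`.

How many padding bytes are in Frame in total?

0..4  size  (4B, 4-aligned)
4..40  crc  (36B, 4-aligned)
40..96  inode  (56B, 8-aligned)
96..100  mtime  (4B, 4-aligned)
100..104  -- padding (4B)
104..112  attrs  (8B, 8-aligned)
112..113  version  (1B, 1-aligned)
113..114  signature  (1B, 1-aligned)
114..120  -- padding (6B)
120..128  blocks  (8B, 8-aligned)
sizeof = 128, alignof = 8
data bytes 118, size 128 → padding 10

10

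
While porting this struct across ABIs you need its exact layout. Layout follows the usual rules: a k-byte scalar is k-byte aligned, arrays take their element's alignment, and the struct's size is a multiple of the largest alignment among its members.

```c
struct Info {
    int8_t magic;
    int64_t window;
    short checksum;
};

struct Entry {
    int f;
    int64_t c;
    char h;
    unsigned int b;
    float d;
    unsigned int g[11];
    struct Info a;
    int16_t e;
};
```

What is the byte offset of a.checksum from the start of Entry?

88

Info: 0..1  magic  (1B, 1-aligned); 1..8  -- padding (7B); 8..16  window  (8B, 8-aligned); 16..18  checksum  (2B, 2-aligned); 18..24  -- tail padding (6B); sizeof = 24, alignof = 8
0..4  f  (4B, 4-aligned)
4..8  -- padding (4B)
8..16  c  (8B, 8-aligned)
16..17  h  (1B, 1-aligned)
17..20  -- padding (3B)
20..24  b  (4B, 4-aligned)
24..28  d  (4B, 4-aligned)
28..72  g  (44B, 4-aligned)
72..96  a  (24B, 8-aligned)
within Info: checksum at 16
72 + 16 = 88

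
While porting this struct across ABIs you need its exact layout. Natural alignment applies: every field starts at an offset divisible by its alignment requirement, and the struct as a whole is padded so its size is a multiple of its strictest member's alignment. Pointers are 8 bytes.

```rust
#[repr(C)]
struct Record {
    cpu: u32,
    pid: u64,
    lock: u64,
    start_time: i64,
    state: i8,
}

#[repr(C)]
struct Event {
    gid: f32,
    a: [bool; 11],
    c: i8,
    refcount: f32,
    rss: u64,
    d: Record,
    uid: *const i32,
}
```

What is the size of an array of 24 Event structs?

Record: cpu at 0 (size 4, align 4) → ends 4; pad 4 to align 8 for pid; pid at 8 (size 8, align 8) → ends 16; lock at 16 (size 8, align 8) → ends 24; start_time at 24 (size 8, align 8) → ends 32; state at 32 (size 1, align 1) → ends 33; tail pad 7 to reach multiple of 8; total 40 bytes, alignment 8
gid at 0 (size 4, align 4) → ends 4
a at 4 (size 11, align 1) → ends 15
c at 15 (size 1, align 1) → ends 16
refcount at 16 (size 4, align 4) → ends 20
pad 4 to align 8 for rss
rss at 24 (size 8, align 8) → ends 32
d at 32 (size 40, align 8) → ends 72
uid at 72 (size 8, align 8) → ends 80
total 80 bytes, alignment 8
array of 24: 24 × 80 = 1920

1920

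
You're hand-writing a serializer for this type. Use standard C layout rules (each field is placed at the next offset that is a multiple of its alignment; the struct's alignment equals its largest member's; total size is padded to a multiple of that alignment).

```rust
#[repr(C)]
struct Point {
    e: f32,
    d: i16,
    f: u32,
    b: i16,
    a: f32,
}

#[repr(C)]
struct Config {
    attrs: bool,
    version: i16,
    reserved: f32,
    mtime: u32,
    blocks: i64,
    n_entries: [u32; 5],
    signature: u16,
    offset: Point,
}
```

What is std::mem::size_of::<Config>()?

72 bytes

Point: 0..4  e  (4B, 4-aligned); 4..6  d  (2B, 2-aligned); 6..8  -- padding (2B); 8..12  f  (4B, 4-aligned); 12..14  b  (2B, 2-aligned); 14..16  -- padding (2B); 16..20  a  (4B, 4-aligned); sizeof = 20, alignof = 4
0..1  attrs  (1B, 1-aligned)
1..2  -- padding (1B)
2..4  version  (2B, 2-aligned)
4..8  reserved  (4B, 4-aligned)
8..12  mtime  (4B, 4-aligned)
12..16  -- padding (4B)
16..24  blocks  (8B, 8-aligned)
24..44  n_entries  (20B, 4-aligned)
44..46  signature  (2B, 2-aligned)
46..48  -- padding (2B)
48..68  offset  (20B, 4-aligned)
68..72  -- tail padding (4B)
sizeof = 72, alignof = 8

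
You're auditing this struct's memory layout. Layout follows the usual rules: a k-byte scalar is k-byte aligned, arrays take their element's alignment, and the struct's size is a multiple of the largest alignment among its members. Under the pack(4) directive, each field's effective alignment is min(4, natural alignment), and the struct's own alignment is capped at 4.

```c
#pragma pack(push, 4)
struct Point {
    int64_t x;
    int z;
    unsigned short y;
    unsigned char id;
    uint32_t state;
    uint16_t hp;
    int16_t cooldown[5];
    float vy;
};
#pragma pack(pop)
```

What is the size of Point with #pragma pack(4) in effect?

x at 0 (size 8, align 4) → ends 8
z at 8 (size 4, align 4) → ends 12
y at 12 (size 2, align 2) → ends 14
id at 14 (size 1, align 1) → ends 15
pad 1 to align 4 for state
state at 16 (size 4, align 4) → ends 20
hp at 20 (size 2, align 2) → ends 22
cooldown at 22 (size 10, align 2) → ends 32
vy at 32 (size 4, align 4) → ends 36
total 36 bytes, alignment 4

36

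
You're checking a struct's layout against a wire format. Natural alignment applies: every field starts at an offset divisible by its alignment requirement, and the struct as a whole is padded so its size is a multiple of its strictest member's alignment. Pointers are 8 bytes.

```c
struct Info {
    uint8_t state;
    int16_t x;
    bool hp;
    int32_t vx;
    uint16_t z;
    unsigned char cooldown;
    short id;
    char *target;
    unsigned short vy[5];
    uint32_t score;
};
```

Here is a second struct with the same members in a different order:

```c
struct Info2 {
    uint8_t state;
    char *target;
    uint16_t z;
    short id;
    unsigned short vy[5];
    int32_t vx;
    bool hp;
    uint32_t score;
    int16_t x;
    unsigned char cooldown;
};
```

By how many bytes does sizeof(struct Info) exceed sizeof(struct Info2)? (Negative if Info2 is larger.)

@0: state [1B, align 1] → 1
+1 pad (align 2)
@2: x [2B, align 2] → 4
@4: hp [1B, align 1] → 5
+3 pad (align 4)
@8: vx [4B, align 4] → 12
@12: z [2B, align 2] → 14
@14: cooldown [1B, align 1] → 15
+1 pad (align 2)
@16: id [2B, align 2] → 18
+6 pad (align 8)
@24: target [8B, align 8] → 32
@32: vy [10B, align 2] → 42
+2 pad (align 4)
@44: score [4B, align 4] → 48
size 48, align 8
— Info2 —
@0: state [1B, align 1] → 1
+7 pad (align 8)
@8: target [8B, align 8] → 16
@16: z [2B, align 2] → 18
@18: id [2B, align 2] → 20
@20: vy [10B, align 2] → 30
+2 pad (align 4)
@32: vx [4B, align 4] → 36
@36: hp [1B, align 1] → 37
+3 pad (align 4)
@40: score [4B, align 4] → 44
@44: x [2B, align 2] → 46
@46: cooldown [1B, align 1] → 47
+1 tail pad (align 8)
size 48, align 8
48 − 48 = 0

0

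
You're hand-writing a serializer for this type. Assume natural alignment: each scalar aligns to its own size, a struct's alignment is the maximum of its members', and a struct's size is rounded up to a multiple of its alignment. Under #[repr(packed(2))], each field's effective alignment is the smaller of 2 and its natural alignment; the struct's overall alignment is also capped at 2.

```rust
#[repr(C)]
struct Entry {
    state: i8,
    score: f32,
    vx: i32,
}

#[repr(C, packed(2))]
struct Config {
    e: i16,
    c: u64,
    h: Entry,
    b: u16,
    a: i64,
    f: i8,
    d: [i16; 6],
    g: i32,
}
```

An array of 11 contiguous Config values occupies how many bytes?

Entry: @0: state [1B, align 1] → 1; +3 pad (align 4); @4: score [4B, align 4] → 8; @8: vx [4B, align 4] → 12; size 12, align 4
@0: e [2B, align 2] → 2
@2: c [8B, align 2] → 10
@10: h [12B, align 2] → 22
@22: b [2B, align 2] → 24
@24: a [8B, align 2] → 32
@32: f [1B, align 1] → 33
+1 pad (align 2)
@34: d [12B, align 2] → 46
@46: g [4B, align 2] → 50
size 50, align 2
array of 11: 11 × 50 = 550

550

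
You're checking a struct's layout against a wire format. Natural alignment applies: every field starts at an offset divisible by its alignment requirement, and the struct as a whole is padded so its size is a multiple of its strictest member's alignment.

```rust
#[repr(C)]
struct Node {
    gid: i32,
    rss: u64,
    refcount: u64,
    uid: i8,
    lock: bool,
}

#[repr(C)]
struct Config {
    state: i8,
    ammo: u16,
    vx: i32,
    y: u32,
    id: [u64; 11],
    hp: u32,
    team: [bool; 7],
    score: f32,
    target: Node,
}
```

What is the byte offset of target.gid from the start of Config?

Node: @0: gid [4B, align 4] → 4; +4 pad (align 8); @8: rss [8B, align 8] → 16; @16: refcount [8B, align 8] → 24; @24: uid [1B, align 1] → 25; @25: lock [1B, align 1] → 26; +6 tail pad (align 8); size 32, align 8
@0: state [1B, align 1] → 1
+1 pad (align 2)
@2: ammo [2B, align 2] → 4
@4: vx [4B, align 4] → 8
@8: y [4B, align 4] → 12
+4 pad (align 8)
@16: id [88B, align 8] → 104
@104: hp [4B, align 4] → 108
@108: team [7B, align 1] → 115
+1 pad (align 4)
@116: score [4B, align 4] → 120
@120: target [32B, align 8] → 152
within Node: gid at 0
120 + 0 = 120

120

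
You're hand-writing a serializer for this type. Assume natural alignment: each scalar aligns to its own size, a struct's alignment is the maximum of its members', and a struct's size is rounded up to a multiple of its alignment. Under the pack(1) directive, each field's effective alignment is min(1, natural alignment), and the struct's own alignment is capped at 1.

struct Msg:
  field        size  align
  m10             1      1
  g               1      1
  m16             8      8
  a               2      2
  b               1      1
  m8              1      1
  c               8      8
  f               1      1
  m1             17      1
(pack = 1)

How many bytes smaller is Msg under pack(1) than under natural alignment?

natural layout:
  0..1  m10  (1B, 1-aligned)
  1..2  g  (1B, 1-aligned)
  2..8  -- padding (6B)
  8..16  m16  (8B, 8-aligned)
  16..18  a  (2B, 2-aligned)
  18..19  b  (1B, 1-aligned)
  19..20  m8  (1B, 1-aligned)
  20..24  -- padding (4B)
  24..32  c  (8B, 8-aligned)
  32..33  f  (1B, 1-aligned)
  33..50  m1  (17B, 1-aligned)
  50..56  -- tail padding (6B)
  sizeof = 56, alignof = 8
packed(1) layout:
  0..1  m10  (1B, 1-aligned)
  1..2  g  (1B, 1-aligned)
  2..10  m16  (8B, 1-aligned)
  10..12  a  (2B, 1-aligned)
  12..13  b  (1B, 1-aligned)
  13..14  m8  (1B, 1-aligned)
  14..22  c  (8B, 1-aligned)
  22..23  f  (1B, 1-aligned)
  23..40  m1  (17B, 1-aligned)
  sizeof = 40, alignof = 1
56 − 40 = 16

16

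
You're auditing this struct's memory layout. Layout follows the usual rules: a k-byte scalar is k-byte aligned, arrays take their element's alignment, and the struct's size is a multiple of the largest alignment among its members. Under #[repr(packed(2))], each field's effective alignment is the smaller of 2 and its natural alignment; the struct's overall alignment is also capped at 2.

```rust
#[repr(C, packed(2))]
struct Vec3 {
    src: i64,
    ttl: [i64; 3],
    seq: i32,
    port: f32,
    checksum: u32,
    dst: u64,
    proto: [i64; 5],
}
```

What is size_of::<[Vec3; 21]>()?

1932

0..8  src  (8B, 2-aligned)
8..32  ttl  (24B, 2-aligned)
32..36  seq  (4B, 2-aligned)
36..40  port  (4B, 2-aligned)
40..44  checksum  (4B, 2-aligned)
44..52  dst  (8B, 2-aligned)
52..92  proto  (40B, 2-aligned)
sizeof = 92, alignof = 2
array of 21: 21 × 92 = 1932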